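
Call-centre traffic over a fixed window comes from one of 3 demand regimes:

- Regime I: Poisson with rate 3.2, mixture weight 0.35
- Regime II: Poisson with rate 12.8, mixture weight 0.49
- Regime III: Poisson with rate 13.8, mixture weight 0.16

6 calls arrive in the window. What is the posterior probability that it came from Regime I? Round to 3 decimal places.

0.684

Posterior ∝ prior × likelihood, so P(k | x) ∝ w_k f_k(x); normalise over all components.
Poisson probabilities:
  f_I = 0.060789
  f_II = 0.0168639
  f_III = 0.00974267
Prior × likelihood for each component:
  w_I·f_I = 0.35 × 0.060789 = 0.0212762
  w_II·f_II = 0.49 × 0.0168639 = 0.00826331
  w_III·f_III = 0.16 × 0.00974267 = 0.00155883
Evidence: 0.0212762 + 0.00826331 + 0.00155883 = 0.0310983
P(Regime I | 6 calls) ≈ 0.684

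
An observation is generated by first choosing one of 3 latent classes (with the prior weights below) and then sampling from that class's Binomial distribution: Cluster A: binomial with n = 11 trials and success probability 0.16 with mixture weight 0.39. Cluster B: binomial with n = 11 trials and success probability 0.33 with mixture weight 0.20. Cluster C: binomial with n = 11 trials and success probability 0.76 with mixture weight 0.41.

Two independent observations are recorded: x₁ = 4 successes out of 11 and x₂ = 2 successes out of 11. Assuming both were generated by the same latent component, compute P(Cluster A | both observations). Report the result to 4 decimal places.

The responsibility of component k is π_k f_k(x) divided by Σ_j π_j f_j(x).
Since both observations come from the same component, the likelihood for component k is f_k(x₁)·f_k(x₂).
  L_A = [0.0638188] × [0.293168] = 0.0187096
  L_B = [0.237188] × [0.162954] = 0.0386507
  L_C = [0.00504948] × [8.39249e-05] = 4.23778e-07
Weight by the priors:
  π_A·L_A = 0.39 × 0.0187096 = 0.00729675
  π_B·L_B = 0.20 × 0.0386507 = 0.00773014
  π_C·L_C = 0.41 × 4.23778e-07 = 1.73749e-07
Marginal: 0.00729675 + 0.00773014 + 1.73749e-07 = 0.0150271
P(Cluster A | x) = 0.00729675 / 0.0150271 ≈ 0.4856

0.4856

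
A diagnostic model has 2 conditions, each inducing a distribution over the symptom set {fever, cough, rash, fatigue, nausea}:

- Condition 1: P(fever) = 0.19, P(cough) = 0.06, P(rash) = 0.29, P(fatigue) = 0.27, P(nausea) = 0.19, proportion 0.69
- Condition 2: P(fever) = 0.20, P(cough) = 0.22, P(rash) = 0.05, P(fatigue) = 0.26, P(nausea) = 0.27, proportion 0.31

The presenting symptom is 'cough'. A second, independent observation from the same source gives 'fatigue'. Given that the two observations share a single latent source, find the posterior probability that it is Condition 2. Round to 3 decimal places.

Apply Bayes' rule: the posterior for each component is proportional to its prior times its likelihood at x.
Since both observations come from the same component, the likelihood for component k is f_k(x₁)·f_k(x₂).
  f_1 = [P(cough | comp) = 0.06] × [0.27] = 0.0162
  f_2 = [P(cough | comp) = 0.22] × [0.26] = 0.0572
Multiply by the mixture weights:
  P(Z=1)·f_1 = 0.69 × 0.0162 = 0.011178
  P(Z=2)·f_2 = 0.31 × 0.0572 = 0.017732
Normaliser: 0.011178 + 0.017732 = 0.02891
So the posterior for Condition 2 is 0.017732 / 0.02891 ≈ 0.613.

0.613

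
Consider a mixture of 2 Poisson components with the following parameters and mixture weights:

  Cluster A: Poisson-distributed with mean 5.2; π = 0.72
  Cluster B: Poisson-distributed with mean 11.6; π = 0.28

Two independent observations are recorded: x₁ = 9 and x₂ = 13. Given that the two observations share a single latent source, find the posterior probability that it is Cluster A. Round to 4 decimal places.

0.0197

P(component k | x) = w_k·f_k(x) / marginal(x), where marginal(x) = Σ_j w_j·f_j(x).
Since both observations come from the same component, the likelihood for component k is f_k(x₁)·f_k(x₂).
  L_A = [e^(−5.2)·5.2^9/9! = 0.0422606] × [0.00180066] = 7.6097e-05
  L_B = [e^(−11.6)·11.6^9/9! = 0.0960601] × [0.101358] = 0.00973645
Weight by the priors:
  w_A·L_A = 0.72 × 7.6097e-05 = 5.47898e-05
  w_B·L_B = 0.28 × 0.00973645 = 0.0027262
Marginal: 5.47898e-05 + 0.0027262 = 0.00278099
Responsibility of Cluster A: 5.47898e-05 / 0.00278099 ≈ 0.0197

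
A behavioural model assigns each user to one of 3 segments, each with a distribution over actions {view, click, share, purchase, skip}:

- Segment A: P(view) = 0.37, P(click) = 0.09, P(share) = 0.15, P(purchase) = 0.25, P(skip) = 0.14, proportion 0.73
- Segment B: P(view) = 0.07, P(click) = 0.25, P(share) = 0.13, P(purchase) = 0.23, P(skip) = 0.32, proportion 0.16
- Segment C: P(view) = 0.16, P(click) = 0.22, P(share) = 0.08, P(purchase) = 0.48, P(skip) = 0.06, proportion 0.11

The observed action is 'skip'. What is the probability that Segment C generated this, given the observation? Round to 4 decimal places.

0.0413

P(component k | x) = w_k·f_k(x) / marginal(x), where marginal(x) = Σ_j w_j·f_j(x).
Categorical probabilities:
  L_A = 0.14
  L_B = 0.32
  L_C = 0.06
Unnormalised posteriors:
  w_A·L_A = 0.73 × 0.14 = 0.1022
  w_B·L_B = 0.16 × 0.32 = 0.0512
  w_C·L_C = 0.11 × 0.06 = 0.0066
Evidence: 0.1022 + 0.0512 + 0.0066 = 0.16
P(Segment C | data) ≈ 0.0413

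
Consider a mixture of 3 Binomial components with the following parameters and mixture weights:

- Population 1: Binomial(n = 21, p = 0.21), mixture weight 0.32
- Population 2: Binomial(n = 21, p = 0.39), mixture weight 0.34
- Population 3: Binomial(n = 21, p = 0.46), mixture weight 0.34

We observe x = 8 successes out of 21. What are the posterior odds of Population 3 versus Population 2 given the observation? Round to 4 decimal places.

Only the two components matter; the odds are (π_i f_i(x)) / (π_j f_j(x)).
Binomial probabilities:
  p_1 = 0.0359294
  p_2 = 0.176339
  p_3 = 0.135433
0.0460472 / 0.0599552 ≈ 0.7680

0.7680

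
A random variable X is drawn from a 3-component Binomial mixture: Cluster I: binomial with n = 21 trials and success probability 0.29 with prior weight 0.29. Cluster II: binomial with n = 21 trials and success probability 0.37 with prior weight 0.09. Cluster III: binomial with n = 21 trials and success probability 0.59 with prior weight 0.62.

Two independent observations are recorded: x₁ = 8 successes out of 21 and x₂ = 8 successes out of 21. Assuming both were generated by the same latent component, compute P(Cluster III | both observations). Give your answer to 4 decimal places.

0.0645

P(component k | x) = π_k·f_k(x) / marginal(x), where marginal(x) = Σ_j π_j·f_j(x).
Since both observations come from the same component, the likelihood for component k is f_k(x₁)·f_k(x₂).
  p_I = [C(21,8)·0.29^8·0.71^13 = 203490·5.00246e-05·0.0116509 = 0.1186] × [0.1186] = 0.014066
  p_II = [C(21,8)·0.37^8·0.63^13 = 203490·0.000351248·0.00246279 = 0.176029] × [0.176029] = 0.0309862
  p_III = [C(21,8)·0.59^8·0.41^13 = 203490·0.014683·9.25103e-06 = 0.0276407] × [0.0276407] = 0.000764009
Multiply by the mixture weights:
  π_I·p_I = 0.29 × 0.014066 = 0.00407915
  π_II·p_II = 0.09 × 0.0309862 = 0.00278876
  π_III·p_III = 0.62 × 0.000764009 = 0.000473686
Denominator: 0.00407915 + 0.00278876 + 0.000473686 = 0.00734159
P(Cluster III | data) ≈ 0.0645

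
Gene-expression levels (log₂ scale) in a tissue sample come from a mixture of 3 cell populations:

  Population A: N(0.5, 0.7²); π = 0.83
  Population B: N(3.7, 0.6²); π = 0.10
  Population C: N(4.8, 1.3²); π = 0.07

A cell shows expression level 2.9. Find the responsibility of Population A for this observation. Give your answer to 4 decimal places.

0.0368

Apply Bayes' rule: the posterior for each component is proportional to its prior times its likelihood at x.
Normal densities:
  p_A = (1/(0.7·√(2π)))·exp(−(2.9−0.5)²/(2·0.7²)) = 0.569918·exp(-5.87755) = 0.0015967
  p_B = (1/(0.6·√(2π)))·exp(−(2.9−3.7)²/(2·0.6²)) = 0.664904·exp(-0.88889) = 0.27335
  p_C = (1/(1.3·√(2π)))·exp(−(2.9−4.8)²/(2·1.3²)) = 0.306879·exp(-1.06805) = 0.105468
Unnormalised posteriors:
  P(Z=A)·p_A = 0.83 × 0.0015967 = 0.00132526
  P(Z=B)·p_B = 0.10 × 0.27335 = 0.027335
  P(Z=C)·p_C = 0.07 × 0.105468 = 0.00738274
Marginal: 0.00132526 + 0.027335 + 0.00738274 = 0.036043
P(Population A | x) ≈ 0.0368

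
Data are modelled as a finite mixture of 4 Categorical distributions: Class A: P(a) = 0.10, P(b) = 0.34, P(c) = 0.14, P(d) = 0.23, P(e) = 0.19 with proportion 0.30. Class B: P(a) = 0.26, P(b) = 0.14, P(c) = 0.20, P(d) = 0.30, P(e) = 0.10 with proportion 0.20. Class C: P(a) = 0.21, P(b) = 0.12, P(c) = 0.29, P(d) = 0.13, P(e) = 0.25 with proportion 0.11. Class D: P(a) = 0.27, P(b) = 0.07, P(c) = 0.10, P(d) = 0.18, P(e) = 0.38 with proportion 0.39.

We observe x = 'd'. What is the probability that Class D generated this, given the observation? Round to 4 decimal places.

0.3288

Posterior ∝ prior × likelihood, so P(k | x) ∝ π_k f_k(x); normalise over all components.
Evaluate each component's likelihood at the observed value:
  L_A = P(d | comp) = 0.23
  L_B = P(d | comp) = 0.30
  L_C = P(d | comp) = 0.13
  L_D = P(d | comp) = 0.18
Prior × likelihood for each component:
  π_A·L_A = 0.30 × 0.23 = 0.069
  π_B·L_B = 0.20 × 0.3 = 0.06
  π_C·L_C = 0.11 × 0.13 = 0.0143
  π_D·L_D = 0.39 × 0.18 = 0.0702
Sum: 0.069 + 0.06 + 0.0143 + 0.0702 = 0.2135
So the posterior for Class D is 0.0702 / 0.2135 ≈ 0.3288.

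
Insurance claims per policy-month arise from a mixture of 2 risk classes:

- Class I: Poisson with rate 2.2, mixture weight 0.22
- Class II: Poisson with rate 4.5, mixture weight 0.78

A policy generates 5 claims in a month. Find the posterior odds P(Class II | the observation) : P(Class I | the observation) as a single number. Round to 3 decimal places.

The posterior odds equal the prior odds times the likelihood ratio: (π_i/π_j)·(f_i(x)/f_j(x)).
Poisson probabilities:
  f_I = e^(−2.2)·2.2^5/5! = 0.0475866
  f_II = e^(−4.5)·4.5^5/5! = 0.170827
Odds = (0.78/0.22) × (0.170827/0.0475866) = 3.54545 × 3.58981 ≈ 12.728

12.728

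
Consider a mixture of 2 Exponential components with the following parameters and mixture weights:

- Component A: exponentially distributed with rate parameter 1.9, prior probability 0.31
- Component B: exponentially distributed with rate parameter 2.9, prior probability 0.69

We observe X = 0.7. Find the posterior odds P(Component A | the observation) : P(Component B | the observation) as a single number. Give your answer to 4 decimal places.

0.5928

The posterior odds equal the prior odds times the likelihood ratio: (w_i/w_j)·(f_i(x)/f_j(x)).
Exponential densities:
  p_A = 1.9·e^(−1.9·0.7) = 1.9·e^(−1.3300) = 0.502507
  p_B = 2.9·e^(−2.9·0.7) = 2.9·e^(−2.0300) = 0.380873
0.155777 / 0.262802 ≈ 0.5928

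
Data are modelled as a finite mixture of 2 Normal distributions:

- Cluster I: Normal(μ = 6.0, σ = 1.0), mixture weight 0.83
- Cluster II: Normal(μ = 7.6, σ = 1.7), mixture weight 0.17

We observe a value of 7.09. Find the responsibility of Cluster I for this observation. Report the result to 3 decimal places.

Apply Bayes' rule: the posterior for each component is proportional to its prior times its likelihood at x.
Normal densities:
  L_I = (1/(1.0·√(2π)))·exp(−(7.09−6.0)²/(2·1.0²)) = 0.398942·exp(-0.59405) = 0.220251
  L_II = (1/(1.7·√(2π)))·exp(−(7.09−7.6)²/(2·1.7²)) = 0.234672·exp(-0.04500) = 0.224346
Prior × likelihood for each component:
  π_I·L_I = 0.83 × 0.220251 = 0.182808
  π_II·L_II = 0.17 × 0.224346 = 0.0381388
Evidence: 0.182808 + 0.0381388 = 0.220947
Responsibility of Cluster I: 0.182808 / 0.220947 ≈ 0.827

0.827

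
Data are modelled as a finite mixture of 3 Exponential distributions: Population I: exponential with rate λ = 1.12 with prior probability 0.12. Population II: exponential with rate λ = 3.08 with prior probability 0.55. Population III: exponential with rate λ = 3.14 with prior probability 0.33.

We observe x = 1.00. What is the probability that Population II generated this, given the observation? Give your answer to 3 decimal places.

Apply Bayes' rule: the posterior for each component is proportional to its prior times its likelihood at x.
Evaluate each component's likelihood at the observed value:
  f_I = 1.12·e^(−1.12·1.00) = 1.12·e^(−1.1200) = 0.365433
  f_II = 3.08·e^(−3.08·1.00) = 3.08·e^(−3.0800) = 0.141555
  f_III = 3.14·e^(−3.14·1.00) = 3.14·e^(−3.1400) = 0.135908
Unnormalised posteriors:
  w_I·f_I = 0.12 × 0.365433 = 0.043852
  w_II·f_II = 0.55 × 0.141555 = 0.077855
  w_III·f_III = 0.33 × 0.135908 = 0.0448496
Sum: 0.043852 + 0.077855 + 0.0448496 = 0.166557
P(Population II | 1.00) ≈ 0.467

0.467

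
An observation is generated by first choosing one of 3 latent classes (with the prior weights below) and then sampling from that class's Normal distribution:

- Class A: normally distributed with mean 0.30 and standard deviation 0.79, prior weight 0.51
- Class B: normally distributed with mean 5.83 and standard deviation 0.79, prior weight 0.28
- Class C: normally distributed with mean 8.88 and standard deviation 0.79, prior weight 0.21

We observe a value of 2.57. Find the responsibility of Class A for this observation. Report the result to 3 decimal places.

The responsibility of component k is w_k f_k(x) divided by Σ_j w_j f_j(x).
Component likelihoods at x = 2.57:
  f_A = (1/(0.79·√(2π)))·exp(−(2.57−0.30)²/(2·0.79²)) = 0.504990·exp(-4.12826) = 0.0081358
  f_B = (1/(0.79·√(2π)))·exp(−(2.57−5.83)²/(2·0.79²)) = 0.504990·exp(-8.51434) = 0.000101287
  f_C = (1/(0.79·√(2π)))·exp(−(2.57−8.88)²/(2·0.79²)) = 0.504990·exp(-31.89881) = 7.07626e-15
Multiply by the mixture weights:
  w_A·f_A = 0.51 × 0.0081358 = 0.00414926
  w_B·f_B = 0.28 × 0.000101287 = 2.83602e-05
  w_C·f_C = 0.21 × 7.07626e-15 = 1.48602e-15
Normaliser: 0.00414926 + 2.83602e-05 + 1.48602e-15 = 0.00417762
Responsibility of Class A: 0.00414926 / 0.00417762 ≈ 0.993

0.993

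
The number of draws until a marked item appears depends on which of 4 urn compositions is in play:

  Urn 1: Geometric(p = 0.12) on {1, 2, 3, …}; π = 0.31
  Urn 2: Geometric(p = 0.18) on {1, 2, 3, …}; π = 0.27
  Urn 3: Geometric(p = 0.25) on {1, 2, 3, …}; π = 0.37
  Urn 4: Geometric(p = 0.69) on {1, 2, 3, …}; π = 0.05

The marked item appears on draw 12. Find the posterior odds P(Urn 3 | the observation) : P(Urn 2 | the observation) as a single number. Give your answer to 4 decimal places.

Posterior odds = (w_i f_i(x)) / (w_j f_j(x)); the normalising sum cancels.
Geometric probabilities:
  f_1 = 0.0294097
  f_2 = 0.0202873
  f_3 = 0.0105588
  f_4 = 1.75318e-06
Odds = (0.37/0.27) × (0.0105588/0.0202873) = 1.37037 × 0.520462 ≈ 0.7132

0.7132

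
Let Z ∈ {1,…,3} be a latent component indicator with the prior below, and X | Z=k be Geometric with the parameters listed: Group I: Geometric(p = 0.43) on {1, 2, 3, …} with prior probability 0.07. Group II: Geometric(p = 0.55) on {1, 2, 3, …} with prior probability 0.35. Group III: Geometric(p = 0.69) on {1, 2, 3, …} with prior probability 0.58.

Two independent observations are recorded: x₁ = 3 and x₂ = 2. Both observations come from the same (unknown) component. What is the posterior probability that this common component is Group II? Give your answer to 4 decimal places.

0.4759

Posterior ∝ prior × likelihood, so P(k | x) ∝ P(Z=k) f_k(x); normalise over all components.
Since both observations come from the same component, the likelihood for component k is f_k(x₁)·f_k(x₂).
  p_I = [0.43·(1−0.43)^2 = 0.43·0.3249 = 0.139707] × [0.2451] = 0.0342422
  p_II = [0.55·(1−0.55)^2 = 0.55·0.2025 = 0.111375] × [0.2475] = 0.0275653
  p_III = [0.69·(1−0.69)^2 = 0.69·0.0961 = 0.066309] × [0.2139] = 0.0141835
Weight by the priors:
  P(Z=I)·p_I = 0.07 × 0.0342422 = 0.00239695
  P(Z=II)·p_II = 0.35 × 0.0275653 = 0.00964786
  P(Z=III)·p_III = 0.58 × 0.0141835 = 0.00822643
Evidence: 0.00239695 + 0.00964786 + 0.00822643 = 0.0202712
Responsibility of Group II: 0.00964786 / 0.0202712 ≈ 0.4759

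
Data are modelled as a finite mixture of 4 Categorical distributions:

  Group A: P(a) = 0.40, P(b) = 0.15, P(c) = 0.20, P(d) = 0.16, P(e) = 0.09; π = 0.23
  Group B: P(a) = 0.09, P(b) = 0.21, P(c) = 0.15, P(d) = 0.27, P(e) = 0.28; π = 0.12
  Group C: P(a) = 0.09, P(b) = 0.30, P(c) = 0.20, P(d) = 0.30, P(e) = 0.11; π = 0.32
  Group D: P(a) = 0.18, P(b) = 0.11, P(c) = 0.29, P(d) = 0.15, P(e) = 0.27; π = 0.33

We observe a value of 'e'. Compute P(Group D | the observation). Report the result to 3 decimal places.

0.499

Posterior ∝ prior × likelihood, so P(k | x) ∝ π_k f_k(x); normalise over all components.
Evaluate each component's likelihood at the observed value:
  f_A = P(e | comp) = 0.09
  f_B = P(e | comp) = 0.28
  f_C = P(e | comp) = 0.11
  f_D = P(e | comp) = 0.27
Unnormalised posteriors:
  π_A·f_A = 0.23 × 0.09 = 0.0207
  π_B·f_B = 0.12 × 0.28 = 0.0336
  π_C·f_C = 0.32 × 0.11 = 0.0352
  π_D·f_D = 0.33 × 0.27 = 0.0891
Sum: 0.0207 + 0.0336 + 0.0352 + 0.0891 = 0.1786
P(Group D | the observation) = 0.0891 / 0.1786 ≈ 0.499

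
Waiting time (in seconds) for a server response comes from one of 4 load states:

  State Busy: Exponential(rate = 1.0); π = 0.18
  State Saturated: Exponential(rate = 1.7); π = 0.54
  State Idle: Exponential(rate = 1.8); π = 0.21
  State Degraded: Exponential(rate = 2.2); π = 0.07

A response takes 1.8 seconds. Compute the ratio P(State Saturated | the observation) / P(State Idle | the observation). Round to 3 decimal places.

2.908

Posterior odds = (π_i f_i(x)) / (π_j f_j(x)); the normalising sum cancels.
Evaluate each component's likelihood at the observed value:
  f_Busy = 0.165299
  f_Saturated = 0.0797091
  f_Idle = 0.070495
  f_Degraded = 0.0419389
Odds = (0.54/0.21) × (0.0797091/0.070495) = 2.57143 × 1.13071 ≈ 2.908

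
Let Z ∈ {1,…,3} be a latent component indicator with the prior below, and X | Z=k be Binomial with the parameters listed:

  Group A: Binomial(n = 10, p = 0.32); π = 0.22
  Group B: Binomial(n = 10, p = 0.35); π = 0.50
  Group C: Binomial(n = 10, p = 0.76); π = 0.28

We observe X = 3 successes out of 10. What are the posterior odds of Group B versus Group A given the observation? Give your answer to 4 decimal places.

2.1684

Only the two components matter; the odds are (π_i f_i(x)) / (π_j f_j(x)).
Component likelihoods at x = 3 successes out of 10:
  L_A = C(10,3)·0.32^3·0.68^7 = 120·0.032768·0.0672299 = 0.264359
  L_B = C(10,3)·0.35^3·0.65^7 = 120·0.042875·0.0490223 = 0.25222
  L_C = C(10,3)·0.76^3·0.24^7 = 120·0.438976·4.58647e-05 = 0.00241602
0.12611 / 0.0581589 ≈ 2.1684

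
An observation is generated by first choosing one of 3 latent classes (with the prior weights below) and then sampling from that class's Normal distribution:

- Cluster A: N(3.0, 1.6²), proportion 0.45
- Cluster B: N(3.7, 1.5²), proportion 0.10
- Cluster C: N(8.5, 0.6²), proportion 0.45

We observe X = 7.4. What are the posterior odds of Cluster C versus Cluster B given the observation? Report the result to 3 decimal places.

43.905

Posterior odds = (π_i f_i(x)) / (π_j f_j(x)); the normalising sum cancels.
Component likelihoods at x = 7.4:
  L_A = 0.00568348
  L_B = 0.012694
  L_C = 0.123852
Odds = (0.45/0.10) × (0.123852/0.012694) = 4.5 × 9.75673 ≈ 43.905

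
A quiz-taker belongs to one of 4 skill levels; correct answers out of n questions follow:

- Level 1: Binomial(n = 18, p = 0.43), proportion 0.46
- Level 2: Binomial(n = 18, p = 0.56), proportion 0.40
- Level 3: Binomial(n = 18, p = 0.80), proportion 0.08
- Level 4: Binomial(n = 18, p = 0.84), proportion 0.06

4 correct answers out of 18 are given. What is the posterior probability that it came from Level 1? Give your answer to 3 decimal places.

0.937

By Bayes' theorem, P(k | x) = w_k f_k(x) / Σ_j w_j f_j(x).
Component likelihoods at x = 4 correct answers out of 18:
  f_1 = C(18,4)·0.43^4·0.57^14 = 3060·0.034188·0.000382162 = 0.03998
  f_2 = C(18,4)·0.56^4·0.44^14 = 3060·0.098345·1.01938e-05 = 0.00306769
  f_3 = C(18,4)·0.80^4·0.20^14 = 3060·0.4096·1.6384e-10 = 2.05353e-07
  f_4 = C(18,4)·0.84^4·0.16^14 = 3060·0.497871·7.20576e-12 = 1.09779e-08
Prior × likelihood for each component:
  w_1·f_1 = 0.46 × 0.03998 = 0.0183908
  w_2·f_2 = 0.40 × 0.00306769 = 0.00122707
  w_3·f_3 = 0.08 × 2.05353e-07 = 1.64282e-08
  w_4·f_4 = 0.06 × 1.09779e-08 = 6.58673e-10
Evidence: 0.0183908 + 0.00122707 + 1.64282e-08 + 6.58673e-10 = 0.0196179
Responsibility of Level 1: 0.0183908 / 0.0196179 ≈ 0.937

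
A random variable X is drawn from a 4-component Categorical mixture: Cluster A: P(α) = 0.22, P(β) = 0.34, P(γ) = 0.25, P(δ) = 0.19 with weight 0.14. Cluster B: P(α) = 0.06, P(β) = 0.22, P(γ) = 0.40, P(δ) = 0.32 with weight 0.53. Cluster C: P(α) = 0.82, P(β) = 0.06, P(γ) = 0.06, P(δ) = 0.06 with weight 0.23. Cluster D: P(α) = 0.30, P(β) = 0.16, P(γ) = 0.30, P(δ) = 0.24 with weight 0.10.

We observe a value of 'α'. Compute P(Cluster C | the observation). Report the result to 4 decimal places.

Posterior ∝ prior × likelihood, so P(k | x) ∝ P(Z=k) f_k(x); normalise over all components.
Categorical probabilities:
  L_A = 0.22
  L_B = 0.06
  L_C = 0.82
  L_D = 0.3
Weight by the priors:
  P(Z=A)·L_A = 0.14 × 0.22 = 0.0308
  P(Z=B)·L_B = 0.53 × 0.06 = 0.0318
  P(Z=C)·L_C = 0.23 × 0.82 = 0.1886
  P(Z=D)·L_D = 0.10 × 0.3 = 0.03
Evidence: 0.0308 + 0.0318 + 0.1886 + 0.03 = 0.2812
So the posterior for Cluster C is 0.1886 / 0.2812 ≈ 0.6707.

0.6707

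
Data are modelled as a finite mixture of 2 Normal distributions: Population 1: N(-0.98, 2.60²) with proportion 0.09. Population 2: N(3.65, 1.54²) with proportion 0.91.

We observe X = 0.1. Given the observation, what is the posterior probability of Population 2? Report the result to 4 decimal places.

0.5663

P(component k | x) = π_k·f_k(x) / marginal(x), where marginal(x) = Σ_j π_j·f_j(x).
Component likelihoods at x = 0.1:
  f_1 = (1/(2.60·√(2π)))·exp(−(0.1−-0.98)²/(2·2.60²)) = 0.153439·exp(-0.08627) = 0.140757
  f_2 = (1/(1.54·√(2π)))·exp(−(0.1−3.65)²/(2·1.54²)) = 0.259053·exp(-2.65696) = 0.0181755
Weight by the priors:
  π_1·f_1 = 0.09 × 0.140757 = 0.0126681
  π_2·f_2 = 0.91 × 0.0181755 = 0.0165397
Sum: 0.0126681 + 0.0165397 = 0.0292078
P(Population 2 | the observation) ≈ 0.5663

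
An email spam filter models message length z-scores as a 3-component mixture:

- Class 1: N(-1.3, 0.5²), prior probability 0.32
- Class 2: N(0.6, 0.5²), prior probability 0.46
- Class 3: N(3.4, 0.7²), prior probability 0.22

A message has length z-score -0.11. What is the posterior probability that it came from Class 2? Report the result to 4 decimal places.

0.8991

The responsibility of component k is P(Z=k) f_k(x) divided by Σ_j P(Z=j) f_j(x).
Normal densities:
  f_1 = 0.046982
  f_2 = 0.291128
  f_3 = 1.97727e-06
Weight by the priors:
  P(Z=1)·f_1 = 0.32 × 0.046982 = 0.0150342
  P(Z=2)·f_2 = 0.46 × 0.291128 = 0.133919
  P(Z=3)·f_3 = 0.22 × 1.97727e-06 = 4.34999e-07
Marginal: 0.0150342 + 0.133919 + 4.34999e-07 = 0.148954
P(Class 2 | data) = 0.133919 / 0.148954 ≈ 0.8991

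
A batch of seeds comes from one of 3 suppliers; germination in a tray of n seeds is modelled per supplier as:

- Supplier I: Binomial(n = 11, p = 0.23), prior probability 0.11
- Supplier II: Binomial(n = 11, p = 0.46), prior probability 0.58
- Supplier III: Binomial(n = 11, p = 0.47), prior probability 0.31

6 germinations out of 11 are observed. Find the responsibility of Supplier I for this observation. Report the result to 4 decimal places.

Apply Bayes' rule: the posterior for each component is proportional to its prior times its likelihood at x.
Component likelihoods at x = 6 germinations out of 11:
  p_I = 0.0185124
  p_II = 0.200982
  p_III = 0.208261
Multiply by the mixture weights:
  P(Z=I)·p_I = 0.11 × 0.0185124 = 0.00203636
  P(Z=II)·p_II = 0.58 × 0.200982 = 0.11657
  P(Z=III)·p_III = 0.31 × 0.208261 = 0.064561
Denominator: 0.00203636 + 0.11657 + 0.064561 = 0.183167
P(Supplier I | 6 germinations out of 11) = 0.00203636 / 0.183167 ≈ 0.0111

0.0111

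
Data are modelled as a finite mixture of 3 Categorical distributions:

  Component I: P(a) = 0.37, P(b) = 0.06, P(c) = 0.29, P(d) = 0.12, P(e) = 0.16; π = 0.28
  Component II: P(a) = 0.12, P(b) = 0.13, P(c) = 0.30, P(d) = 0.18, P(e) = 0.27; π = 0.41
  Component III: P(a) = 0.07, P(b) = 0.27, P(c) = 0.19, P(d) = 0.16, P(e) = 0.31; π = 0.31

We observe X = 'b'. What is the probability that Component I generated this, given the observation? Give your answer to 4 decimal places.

Apply Bayes' rule: the posterior for each component is proportional to its prior times its likelihood at x.
Evaluate each component's likelihood at the observed value:
  f_I = 0.06
  f_II = 0.13
  f_III = 0.27
Prior × likelihood for each component:
  π_I·f_I = 0.28 × 0.06 = 0.0168
  π_II·f_II = 0.41 × 0.13 = 0.0533
  π_III·f_III = 0.31 × 0.27 = 0.0837
Sum: 0.0168 + 0.0533 + 0.0837 = 0.1538
P(Component I | x) ≈ 0.1092

0.1092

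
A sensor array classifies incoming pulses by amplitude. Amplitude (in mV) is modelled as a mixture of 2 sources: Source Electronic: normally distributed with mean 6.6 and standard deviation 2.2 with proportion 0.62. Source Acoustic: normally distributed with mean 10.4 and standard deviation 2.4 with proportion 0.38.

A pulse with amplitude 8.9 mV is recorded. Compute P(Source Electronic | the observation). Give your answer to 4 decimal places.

By Bayes' theorem, P(k | x) = π_k f_k(x) / Σ_j π_j f_j(x).
Evaluate each component's likelihood at the observed value:
  f_Electronic = (1/(2.2·√(2π)))·exp(−(8.9−6.6)²/(2·2.2²)) = 0.181337·exp(-0.54649) = 0.104991
  f_Acoustic = (1/(2.4·√(2π)))·exp(−(8.9−10.4)²/(2·2.4²)) = 0.166226·exp(-0.19531) = 0.136734
Multiply by the mixture weights:
  π_Electronic·f_Electronic = 0.62 × 0.104991 = 0.0650942
  π_Acoustic·f_Acoustic = 0.38 × 0.136734 = 0.0519588
Marginal: 0.0650942 + 0.0519588 = 0.117053
Responsibility of Source Electronic: 0.0650942 / 0.117053 ≈ 0.5561

0.5561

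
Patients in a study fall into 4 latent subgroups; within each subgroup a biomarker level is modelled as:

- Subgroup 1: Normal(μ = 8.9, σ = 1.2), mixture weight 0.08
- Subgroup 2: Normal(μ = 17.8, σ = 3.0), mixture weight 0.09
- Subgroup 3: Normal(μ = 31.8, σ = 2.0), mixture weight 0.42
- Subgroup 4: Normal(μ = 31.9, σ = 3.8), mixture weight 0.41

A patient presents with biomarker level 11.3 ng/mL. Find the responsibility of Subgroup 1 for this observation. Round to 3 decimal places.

0.759

By Bayes' theorem, P(k | x) = π_k f_k(x) / Σ_j π_j f_j(x).
Normal densities:
  p_1 = (1/(1.2·√(2π)))·exp(−(11.3−8.9)²/(2·1.2²)) = 0.332452·exp(-2.00000) = 0.0449925
  p_2 = (1/(3.0·√(2π)))·exp(−(11.3−17.8)²/(2·3.0²)) = 0.132981·exp(-2.34722) = 0.0127175
  p_3 = (1/(2.0·√(2π)))·exp(−(11.3−31.8)²/(2·2.0²)) = 0.199471·exp(-52.53125) = 3.06089e-24
  p_4 = (1/(3.8·√(2π)))·exp(−(11.3−31.9)²/(2·3.8²)) = 0.104985·exp(-14.69391) = 4.36158e-08
Prior × likelihood for each component:
  π_1·p_1 = 0.08 × 0.0449925 = 0.0035994
  π_2·p_2 = 0.09 × 0.0127175 = 0.00114458
  π_3·p_3 = 0.42 × 3.06089e-24 = 1.28557e-24
  π_4·p_4 = 0.41 × 4.36158e-08 = 1.78825e-08
Normaliser: 0.0035994 + 0.00114458 + 1.28557e-24 + 1.78825e-08 = 0.00474399
Responsibility of Subgroup 1: 0.0035994 / 0.00474399 ≈ 0.759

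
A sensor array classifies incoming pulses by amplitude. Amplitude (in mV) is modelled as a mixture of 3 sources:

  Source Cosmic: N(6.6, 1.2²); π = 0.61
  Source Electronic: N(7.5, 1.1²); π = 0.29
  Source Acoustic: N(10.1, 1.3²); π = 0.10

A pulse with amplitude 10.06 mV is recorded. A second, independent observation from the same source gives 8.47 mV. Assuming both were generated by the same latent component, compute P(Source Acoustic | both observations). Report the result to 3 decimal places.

Apply Bayes' rule: the posterior for each component is proportional to its prior times its likelihood at x.
Since both observations come from the same component, the likelihood for component k is f_k(x₁)·f_k(x₂).
  p_Cosmic = [(1/(1.2·√(2π)))·exp(−(10.06−6.6)²/(2·1.2²)) = 0.332452·exp(-4.15681) = 0.00520536] × [0.0987206] = 0.000513877
  p_Electronic = [(1/(1.1·√(2π)))·exp(−(10.06−7.5)²/(2·1.1²)) = 0.362675·exp(-2.70810) = 0.0241771] × [0.245846] = 0.00594385
  p_Acoustic = [(1/(1.3·√(2π)))·exp(−(10.06−10.1)²/(2·1.3²)) = 0.306879·exp(-0.00047) = 0.306733] × [0.139824] = 0.0428888
Multiply by the mixture weights:
  w_Cosmic·p_Cosmic = 0.61 × 0.000513877 = 0.000313465
  w_Electronic·p_Electronic = 0.29 × 0.00594385 = 0.00172372
  w_Acoustic·p_Acoustic = 0.10 × 0.0428888 = 0.00428888
Marginal: 0.000313465 + 0.00172372 + 0.00428888 = 0.00632606
P(Source Acoustic | x) = 0.00428888 / 0.00632606 ≈ 0.678

0.678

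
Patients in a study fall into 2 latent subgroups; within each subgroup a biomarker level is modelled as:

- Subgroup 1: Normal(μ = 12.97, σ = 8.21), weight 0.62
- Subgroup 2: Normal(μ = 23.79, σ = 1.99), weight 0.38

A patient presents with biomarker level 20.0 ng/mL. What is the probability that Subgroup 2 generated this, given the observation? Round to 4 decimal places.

The responsibility of component k is w_k f_k(x) divided by Σ_j w_j f_j(x).
Normal densities:
  L_1 = 0.0336786
  L_2 = 0.0326903
Prior × likelihood for each component:
  w_1·L_1 = 0.62 × 0.0336786 = 0.0208807
  w_2·L_2 = 0.38 × 0.0326903 = 0.0124223
Denominator: 0.0208807 + 0.0124223 = 0.033303
Responsibility of Subgroup 2: 0.0124223 / 0.033303 ≈ 0.3730

0.3730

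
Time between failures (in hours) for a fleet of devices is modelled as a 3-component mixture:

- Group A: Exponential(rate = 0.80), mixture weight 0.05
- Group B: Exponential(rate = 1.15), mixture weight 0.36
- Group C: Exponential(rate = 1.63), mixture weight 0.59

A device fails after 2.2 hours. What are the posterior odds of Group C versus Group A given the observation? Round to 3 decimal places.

Only the two components matter; the odds are (P(Z=i) f_i(x)) / (P(Z=j) f_j(x)).
Exponential densities:
  L_A = 0.80·e^(−0.80·2.2) = 0.80·e^(−1.7600) = 0.137636
  L_B = 1.15·e^(−1.15·2.2) = 1.15·e^(−2.5300) = 0.0916079
  L_C = 1.63·e^(−1.63·2.2) = 1.63·e^(−3.5860) = 0.0451656
0.0266477 / 0.00688179 ≈ 3.872

3.872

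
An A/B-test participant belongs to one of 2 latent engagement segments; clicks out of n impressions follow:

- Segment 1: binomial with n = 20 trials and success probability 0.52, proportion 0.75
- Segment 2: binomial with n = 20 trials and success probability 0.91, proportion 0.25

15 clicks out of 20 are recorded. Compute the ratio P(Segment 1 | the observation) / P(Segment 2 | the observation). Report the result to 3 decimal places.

Posterior odds = (π_i f_i(x)) / (π_j f_j(x)); the normalising sum cancels.
Binomial probabilities:
  p_1 = C(20,15)·0.52^15·0.48^5 = 15504·5.49604e-05·0.0254804 = 0.021712
  p_2 = C(20,15)·0.91^15·0.09^5 = 15504·0.243008·5.9049e-06 = 0.0222473
0.016284 / 0.00556182 ≈ 2.928

2.928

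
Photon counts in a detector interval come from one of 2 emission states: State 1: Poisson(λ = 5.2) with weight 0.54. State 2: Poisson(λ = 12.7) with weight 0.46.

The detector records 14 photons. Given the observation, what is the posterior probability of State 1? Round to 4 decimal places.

P(component k | x) = π_k·f_k(x) / marginal(x), where marginal(x) = Σ_j π_j·f_j(x).
Poisson probabilities:
  L_1 = e^(−5.2)·5.2^14/14! = 0.000668817
  L_2 = e^(−12.7)·12.7^14/14! = 0.0993811
Weight by the priors:
  π_1·L_1 = 0.54 × 0.000668817 = 0.000361161
  π_2·L_2 = 0.46 × 0.0993811 = 0.0457153
Evidence: 0.000361161 + 0.0457153 = 0.0460765
So the posterior for State 1 is 0.000361161 / 0.0460765 ≈ 0.0078.

0.0078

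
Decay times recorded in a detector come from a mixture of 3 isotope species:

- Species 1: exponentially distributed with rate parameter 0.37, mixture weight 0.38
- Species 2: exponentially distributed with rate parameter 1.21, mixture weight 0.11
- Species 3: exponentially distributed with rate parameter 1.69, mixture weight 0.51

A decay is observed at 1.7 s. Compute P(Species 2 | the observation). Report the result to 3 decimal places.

By Bayes' theorem, P(k | x) = π_k f_k(x) / Σ_j π_j f_j(x).
Exponential densities:
  L_1 = 0.197256
  L_2 = 0.154683
  L_3 = 0.0955342
Unnormalised posteriors:
  π_1·L_1 = 0.38 × 0.197256 = 0.0749573
  π_2·L_2 = 0.11 × 0.154683 = 0.0170151
  π_3·L_3 = 0.51 × 0.0955342 = 0.0487224
Sum: 0.0749573 + 0.0170151 + 0.0487224 = 0.140695
So the posterior for Species 2 is 0.0170151 / 0.140695 ≈ 0.121.

0.121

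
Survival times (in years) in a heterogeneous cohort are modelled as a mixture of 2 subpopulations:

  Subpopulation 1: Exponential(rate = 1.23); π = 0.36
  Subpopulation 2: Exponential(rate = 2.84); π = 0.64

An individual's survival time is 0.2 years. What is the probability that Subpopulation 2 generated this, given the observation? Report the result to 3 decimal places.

0.748

The responsibility of component k is π_k f_k(x) divided by Σ_j π_j f_j(x).
Exponential densities:
  p_1 = 1.23·e^(−1.23·0.2) = 1.23·e^(−0.2460) = 0.961764
  p_2 = 2.84·e^(−2.84·0.2) = 2.84·e^(−0.5680) = 1.60931
Multiply by the mixture weights:
  π_1·p_1 = 0.36 × 0.961764 = 0.346235
  π_2·p_2 = 0.64 × 1.60931 = 1.02996
Evidence: 0.346235 + 1.02996 = 1.37619
P(Subpopulation 2 | data) = 1.02996 / 1.37619 ≈ 0.748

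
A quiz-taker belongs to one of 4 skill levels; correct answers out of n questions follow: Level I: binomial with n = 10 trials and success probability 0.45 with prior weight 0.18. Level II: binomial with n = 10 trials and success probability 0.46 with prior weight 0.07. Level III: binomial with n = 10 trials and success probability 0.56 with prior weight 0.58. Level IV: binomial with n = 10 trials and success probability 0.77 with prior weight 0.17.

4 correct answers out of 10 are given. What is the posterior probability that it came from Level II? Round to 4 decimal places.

By Bayes' theorem, P(k | x) = P(Z=k) f_k(x) / Σ_j P(Z=j) f_j(x).
Component likelihoods at x = 4 correct answers out of 10:
  f_I = 0.238367
  f_II = 0.233138
  f_III = 0.149861
  f_IV = 0.0109282
Weight by the priors:
  P(Z=I)·f_I = 0.18 × 0.238367 = 0.042906
  P(Z=II)·f_II = 0.07 × 0.233138 = 0.0163197
  P(Z=III)·f_III = 0.58 × 0.149861 = 0.0869191
  P(Z=IV)·f_IV = 0.17 × 0.0109282 = 0.0018578
Marginal: 0.042906 + 0.0163197 + 0.0869191 + 0.0018578 = 0.148003
Responsibility of Level II: 0.0163197 / 0.148003 ≈ 0.1103

0.1103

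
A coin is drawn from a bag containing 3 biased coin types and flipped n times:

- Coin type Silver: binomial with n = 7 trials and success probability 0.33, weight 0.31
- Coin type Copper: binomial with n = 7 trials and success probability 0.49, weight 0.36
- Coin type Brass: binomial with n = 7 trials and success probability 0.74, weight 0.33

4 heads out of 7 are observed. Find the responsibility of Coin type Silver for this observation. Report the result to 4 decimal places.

By Bayes' theorem, P(k | x) = P(Z=k) f_k(x) / Σ_j P(Z=j) f_j(x).
Binomial probabilities:
  f_Silver = 0.124838
  f_Copper = 0.267647
  f_Brass = 0.184465
Multiply by the mixture weights:
  P(Z=Silver)·f_Silver = 0.31 × 0.124838 = 0.0386999
  P(Z=Copper)·f_Copper = 0.36 × 0.267647 = 0.096353
  P(Z=Brass)·f_Brass = 0.33 × 0.184465 = 0.0608736
Sum: 0.0386999 + 0.096353 + 0.0608736 = 0.195927
So the posterior for Coin type Silver is 0.0386999 / 0.195927 ≈ 0.1975.

0.1975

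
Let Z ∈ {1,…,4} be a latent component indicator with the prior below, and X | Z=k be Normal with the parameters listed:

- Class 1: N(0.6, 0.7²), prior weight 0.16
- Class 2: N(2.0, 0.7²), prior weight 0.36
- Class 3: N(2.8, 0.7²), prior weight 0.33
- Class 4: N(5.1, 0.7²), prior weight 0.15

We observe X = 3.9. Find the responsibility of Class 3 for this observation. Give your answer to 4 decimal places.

0.6879

Posterior ∝ prior × likelihood, so P(k | x) ∝ π_k f_k(x); normalise over all components.
Evaluate each component's likelihood at the observed value:
  L_1 = 8.50796e-06
  L_2 = 0.0143223
  L_3 = 0.165803
  L_4 = 0.131119
Unnormalised posteriors:
  π_1·L_1 = 0.16 × 8.50796e-06 = 1.36127e-06
  π_2·L_2 = 0.36 × 0.0143223 = 0.00515603
  π_3·L_3 = 0.33 × 0.165803 = 0.0547149
  π_4·L_4 = 0.15 × 0.131119 = 0.0196678
Normaliser: 1.36127e-06 + 0.00515603 + 0.0547149 + 0.0196678 = 0.0795401
Responsibility of Class 3: 0.0547149 / 0.0795401 ≈ 0.6879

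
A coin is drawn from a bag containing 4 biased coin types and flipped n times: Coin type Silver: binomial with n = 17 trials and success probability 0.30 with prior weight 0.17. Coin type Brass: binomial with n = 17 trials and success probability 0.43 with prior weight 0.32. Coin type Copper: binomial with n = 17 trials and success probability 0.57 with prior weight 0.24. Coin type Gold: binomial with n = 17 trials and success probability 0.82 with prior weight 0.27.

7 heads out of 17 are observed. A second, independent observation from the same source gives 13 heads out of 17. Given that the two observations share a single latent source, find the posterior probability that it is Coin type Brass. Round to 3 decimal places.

0.196

Posterior ∝ prior × likelihood, so P(k | x) ∝ π_k f_k(x); normalise over all components.
Since both observations come from the same component, the likelihood for component k is f_k(x₁)·f_k(x₂).
  p_Silver = [C(17,7)·0.30^7·0.70^10 = 19448·0.0002187·0.0282475 = 0.120145] × [9.11057e-05] = 1.09459e-05
  p_Brass = [C(17,7)·0.43^7·0.57^10 = 19448·0.00271819·0.00362033 = 0.191383] × [0.00431684] = 0.000826169
  p_Copper = [C(17,7)·0.57^7·0.43^10 = 19448·0.019549·0.000216115 = 0.0821644] × [0.0545537] = 0.00448237
  p_Gold = [C(17,7)·0.82^7·0.18^10 = 19448·0.249285·3.57047e-08 = 0.0001731] × [0.189342] = 3.27751e-05
Weight by the priors:
  π_Silver·p_Silver = 0.17 × 1.09459e-05 = 1.86079e-06
  π_Brass·p_Brass = 0.32 × 0.000826169 = 0.000264374
  π_Copper·p_Copper = 0.24 × 0.00448237 = 0.00107577
  π_Gold·p_Gold = 0.27 × 3.27751e-05 = 8.84928e-06
Normaliser: 1.86079e-06 + 0.000264374 + 0.00107577 + 8.84928e-06 = 0.00135085
P(Coin type Brass | x₁, x₂) = 0.000264374 / 0.00135085 ≈ 0.196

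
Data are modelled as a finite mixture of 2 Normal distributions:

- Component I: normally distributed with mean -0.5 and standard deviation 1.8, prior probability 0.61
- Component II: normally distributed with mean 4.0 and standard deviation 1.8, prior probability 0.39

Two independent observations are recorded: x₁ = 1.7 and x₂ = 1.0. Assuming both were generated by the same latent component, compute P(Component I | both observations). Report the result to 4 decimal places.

The responsibility of component k is π_k f_k(x) divided by Σ_j π_j f_j(x).
Since both observations come from the same component, the likelihood for component k is f_k(x₁)·f_k(x₂).
  p_I = [(1/(1.8·√(2π)))·exp(−(1.7−-0.5)²/(2·1.8²)) = 0.221635·exp(-0.74691) = 0.105016] × [0.156618] = 0.0164474
  p_II = [(1/(1.8·√(2π)))·exp(−(1.7−4.0)²/(2·1.8²)) = 0.221635·exp(-0.81636) = 0.0979711] × [0.0552651] = 0.00541438
Unnormalised posteriors:
  π_I·p_I = 0.61 × 0.0164474 = 0.0100329
  π_II·p_II = 0.39 × 0.00541438 = 0.00211161
Normaliser: 0.0100329 + 0.00211161 = 0.0121445
So the posterior for Component I is 0.0100329 / 0.0121445 ≈ 0.8261.

0.8261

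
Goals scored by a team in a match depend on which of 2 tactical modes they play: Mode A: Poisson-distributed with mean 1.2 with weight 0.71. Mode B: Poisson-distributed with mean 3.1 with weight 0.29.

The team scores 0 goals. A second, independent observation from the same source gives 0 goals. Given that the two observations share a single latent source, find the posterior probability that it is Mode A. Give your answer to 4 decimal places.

The responsibility of component k is P(Z=k) f_k(x) divided by Σ_j P(Z=j) f_j(x).
Since both observations come from the same component, the likelihood for component k is f_k(x₁)·f_k(x₂).
  f_A = [e^(−1.2)·1.2^0/0! = 0.301194] × [0.301194] = 0.090718
  f_B = [e^(−3.1)·3.1^0/0! = 0.0450492] × [0.0450492] = 0.00202943
Weight by the priors:
  P(Z=A)·f_A = 0.71 × 0.090718 = 0.0644097
  P(Z=B)·f_B = 0.29 × 0.00202943 = 0.000588535
Sum: 0.0644097 + 0.000588535 = 0.0649983
Responsibility of Mode A: 0.0644097 / 0.0649983 ≈ 0.9909

0.9909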